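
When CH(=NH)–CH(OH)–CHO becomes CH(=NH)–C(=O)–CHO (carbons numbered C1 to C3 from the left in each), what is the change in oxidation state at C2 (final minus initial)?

Before: C2 has 2 bonds to C, 1 bond to H, 1 bond to O → oxidation state 0.
After: C2 has 2 bonds to C, 2 bonds to O → oxidation state +2.
Δ = +2 − (0) = +2, so this is an oxidation at C2.

+2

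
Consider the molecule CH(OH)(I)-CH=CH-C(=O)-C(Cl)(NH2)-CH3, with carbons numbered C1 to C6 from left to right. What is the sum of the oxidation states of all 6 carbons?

Count +1 for every bond to an atom more electronegative than carbon and −1 for every bond to one less electronegative; C–C bonds are 0. Tallying each carbon:
C1: 1C, 1H, 1O, 1I → 0 − 1 + 1 + 1 = +1
C2: 3C, 1H → 0 − 1 = -1
C3: 3C, 1H → 0 − 1 = -1
C4: 2C, 2O → 0 + 2 = +2
C5: 2C, 1N, 1Cl → 0 + 1 + 1 = +2
C6: 1C, 3H → 0 − 3 = -3
Sum = +1 − 1 − 1 + 2 + 2 − 3 = 0.

0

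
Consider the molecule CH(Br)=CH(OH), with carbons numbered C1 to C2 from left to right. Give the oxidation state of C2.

0

Bonds to more-electronegative neighbours contribute +1 each, bonds to H or metals contribute −1 each, and C–C bonds contribute 0.
C2 has a double bond to C (2×0 = 0), one bond to O (+1), one bond to H (-1).
Oxidation state = 0 + 1 − 1 = 0.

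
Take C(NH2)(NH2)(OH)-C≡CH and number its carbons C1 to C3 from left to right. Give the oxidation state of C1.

+3

C1 has one bond to C (0), one bond to N (+1), one bond to N (+1), one bond to O (+1).
Oxidation state = 0 + 1 + 1 + 1 = +3.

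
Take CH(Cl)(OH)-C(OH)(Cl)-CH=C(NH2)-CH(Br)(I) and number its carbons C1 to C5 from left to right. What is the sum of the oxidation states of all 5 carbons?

+4

Each bond to a more electronegative atom (O, N, halogen) counts +1, each bond to a less electronegative atom (H, metal, B, Si) counts −1, and each C–C bond counts 0. Tallying each carbon:
C1: 1C, 1H, 1O, 1Cl → 0 − 1 + 1 + 1 = +1
C2: 2C, 1O, 1Cl → 0 + 1 + 1 = +2
C3: 3C, 1H → 0 − 1 = -1
C4: 3C, 1N → 0 + 1 = +1
C5: 1C, 1H, 1Br, 1I → 0 − 1 + 1 + 1 = +1
Sum = +1 + 2 − 1 + 1 + 1 = +4.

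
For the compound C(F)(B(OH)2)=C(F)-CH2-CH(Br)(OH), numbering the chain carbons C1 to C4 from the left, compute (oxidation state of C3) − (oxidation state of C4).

-3

C3: 2C, 2H → 0 − 2 = -2
C4: 1C, 1H, 1O, 1Br → 0 − 1 + 1 + 1 = +1
Difference: -2 − (+1) = -3.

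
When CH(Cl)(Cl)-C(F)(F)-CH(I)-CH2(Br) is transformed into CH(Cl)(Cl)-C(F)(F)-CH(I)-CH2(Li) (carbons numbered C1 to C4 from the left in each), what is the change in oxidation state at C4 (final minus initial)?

Before: C4 has 1 bond to C, 2 bonds to H, 1 bond to Br → oxidation state -1.
After: C4 has 1 bond to C, 2 bonds to H, 1 bond to Li → oxidation state -3.
Δ = -3 − (-1) = -2, so this is a reduction at C4.

-2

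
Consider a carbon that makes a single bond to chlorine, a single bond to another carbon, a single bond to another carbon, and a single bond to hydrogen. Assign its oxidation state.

Assign +1 per bond to O/N/halogen, −1 per bond to H or an electropositive element, and 0 per bond to carbon.
The carbon has one bond to C (0), one bond to C (0), one bond to Cl (+1), one bond to H (-1).
Oxidation state = 0 + 0 + 1 − 1 = 0.

0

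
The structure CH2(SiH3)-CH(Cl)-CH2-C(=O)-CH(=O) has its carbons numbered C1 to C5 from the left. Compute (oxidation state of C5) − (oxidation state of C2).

C5: 1C, 1H, 2O → 0 − 1 + 2 = +1
C2: 2C, 1H, 1Cl → 0 − 1 + 1 = 0
Difference: +1 − (0) = +1.

+1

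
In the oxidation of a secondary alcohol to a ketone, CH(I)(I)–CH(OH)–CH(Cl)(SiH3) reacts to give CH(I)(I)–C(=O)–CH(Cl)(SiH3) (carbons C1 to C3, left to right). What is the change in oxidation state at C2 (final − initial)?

+2

Before: C2 has 2 bonds to C, 1 bond to H, 1 bond to O → oxidation state 0.
After: C2 has 2 bonds to C, 2 bonds to O → oxidation state +2.
Δ = +2 − (0) = +2, so this is an oxidation at C2.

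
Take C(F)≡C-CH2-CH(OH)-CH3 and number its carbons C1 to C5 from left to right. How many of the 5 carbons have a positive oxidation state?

1

Each bond to a more electronegative atom (O, N, halogen) counts +1, each bond to a less electronegative atom (H, metal, B, Si) counts −1, and each C–C bond counts 0. Tallying each carbon:
C1: 3C, 1F → 0 + 1 = +1
C2: 4C → 0 = 0
C3: 2C, 2H → 0 − 2 = -2
C4: 2C, 1H, 1O → 0 − 1 + 1 = 0
C5: 1C, 3H → 0 − 3 = -3
1 carbon (C1) meets the condition.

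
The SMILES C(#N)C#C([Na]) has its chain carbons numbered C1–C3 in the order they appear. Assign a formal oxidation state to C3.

C3 has a triple bond to C (3×0 = 0), one bond to Na (-1).
Oxidation state = 0 − 1 = -1.

-1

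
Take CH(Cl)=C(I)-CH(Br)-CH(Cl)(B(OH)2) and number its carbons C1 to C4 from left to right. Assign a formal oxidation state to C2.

C2 has a double bond to C (2×0 = 0), one bond to C (0), one bond to I (+1).
Oxidation state = 0 + 0 + 1 = +1.

+1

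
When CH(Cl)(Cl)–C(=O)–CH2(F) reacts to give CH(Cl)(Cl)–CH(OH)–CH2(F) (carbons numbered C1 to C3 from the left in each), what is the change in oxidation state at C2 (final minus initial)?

Before: C2 has 2 bonds to C, 2 bonds to O → oxidation state +2.
After: C2 has 2 bonds to C, 1 bond to H, 1 bond to O → oxidation state 0.
Δ = 0 − (+2) = -2, so this is a reduction at C2.

-2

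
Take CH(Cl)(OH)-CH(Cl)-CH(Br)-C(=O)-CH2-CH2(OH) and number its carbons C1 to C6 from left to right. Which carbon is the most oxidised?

C4

Tallying each carbon's bonds:
C1: 1C, 1H, 1O, 1Cl → 0 − 1 + 1 + 1 = +1
C2: 2C, 1H, 1Cl → 0 − 1 + 1 = 0
C3: 2C, 1H, 1Br → 0 − 1 + 1 = 0
C4: 2C, 2O → 0 + 2 = +2
C5: 2C, 2H → 0 − 2 = -2
C6: 1C, 2H, 1O → 0 − 2 + 1 = -1
The most oxidised carbon is C4 at +2.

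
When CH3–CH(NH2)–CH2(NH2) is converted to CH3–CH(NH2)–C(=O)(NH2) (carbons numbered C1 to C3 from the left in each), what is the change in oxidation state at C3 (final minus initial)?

Before: C3 has 1 bond to C, 2 bonds to H, 1 bond to N → oxidation state -1.
After: C3 has 1 bond to C, 2 bonds to O, 1 bond to N → oxidation state +3.
Δ = +3 − (-1) = +4, so this is an oxidation at C3.

+4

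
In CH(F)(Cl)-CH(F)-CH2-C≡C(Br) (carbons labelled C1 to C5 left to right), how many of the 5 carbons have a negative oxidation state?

1

Assign +1 per bond to O/N/halogen, −1 per bond to H or an electropositive element, and 0 per bond to carbon. Tallying each carbon:
C1: 1C, 1H, 1F, 1Cl → 0 − 1 + 1 + 1 = +1
C2: 2C, 1H, 1F → 0 − 1 + 1 = 0
C3: 2C, 2H → 0 − 2 = -2
C4: 4C → 0 = 0
C5: 3C, 1Br → 0 + 1 = +1
1 carbon (C3) meets the condition.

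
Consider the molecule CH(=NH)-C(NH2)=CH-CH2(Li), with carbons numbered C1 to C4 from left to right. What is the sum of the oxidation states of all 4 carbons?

-2

Count +1 for every bond to an atom more electronegative than carbon and −1 for every bond to one less electronegative; C–C bonds are 0. Tallying each carbon:
C1: 1C, 1H, 2N → 0 − 1 + 2 = +1
C2: 3C, 1N → 0 + 1 = +1
C3: 3C, 1H → 0 − 1 = -1
C4: 1C, 2H, 1Li → 0 − 2 − 1 = -3
Sum = +1 + 1 − 1 − 3 = -2.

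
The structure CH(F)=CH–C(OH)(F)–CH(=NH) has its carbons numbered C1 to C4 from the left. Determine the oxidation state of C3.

C3 has one bond to C (0), one bond to C (0), one bond to O (+1), one bond to F (+1).
Oxidation state = 0 + 0 + 1 + 1 = +2.

+2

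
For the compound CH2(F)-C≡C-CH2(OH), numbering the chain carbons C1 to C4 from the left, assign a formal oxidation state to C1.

-1

C1 has one bond to C (0), one bond to H (-1), one bond to H (-1), one bond to F (+1).
Oxidation state = 0 − 1 − 1 + 1 = -1.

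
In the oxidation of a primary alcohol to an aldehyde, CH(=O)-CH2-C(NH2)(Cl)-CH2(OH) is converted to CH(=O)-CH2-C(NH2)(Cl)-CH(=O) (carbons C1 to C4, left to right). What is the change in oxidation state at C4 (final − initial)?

Before: C4 has 1 bond to C, 2 bonds to H, 1 bond to O → oxidation state -1.
After: C4 has 1 bond to C, 1 bond to H, 2 bonds to O → oxidation state +1.
Δ = +1 − (-1) = +2, so this is an oxidation at C4.

+2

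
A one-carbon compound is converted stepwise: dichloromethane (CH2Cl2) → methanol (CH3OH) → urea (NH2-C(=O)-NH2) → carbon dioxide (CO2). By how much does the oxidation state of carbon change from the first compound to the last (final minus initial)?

+4

Carbon oxidation states along the series — dichloromethane: 0, methanol: -2, urea: +4, carbon dioxide: +4.
Net change = +4 − (0) = +4.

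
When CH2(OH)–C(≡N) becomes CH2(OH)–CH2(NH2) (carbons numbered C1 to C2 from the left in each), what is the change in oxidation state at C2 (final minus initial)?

-4

Before: C2 has 1 bond to C, 3 bonds to N → oxidation state +3.
After: C2 has 1 bond to C, 2 bonds to H, 1 bond to N → oxidation state -1.
Δ = -1 − (+3) = -4, so this is a reduction at C2.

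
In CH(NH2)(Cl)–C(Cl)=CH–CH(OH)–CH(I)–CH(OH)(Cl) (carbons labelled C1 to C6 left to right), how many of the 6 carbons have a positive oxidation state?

3

Tallying each carbon's bonds:
C1: 1C, 1H, 1N, 1Cl → 0 − 1 + 1 + 1 = +1
C2: 3C, 1Cl → 0 + 1 = +1
C3: 3C, 1H → 0 − 1 = -1
C4: 2C, 1H, 1O → 0 − 1 + 1 = 0
C5: 2C, 1H, 1I → 0 − 1 + 1 = 0
C6: 1C, 1H, 1O, 1Cl → 0 − 1 + 1 + 1 = +1
3 carbons (C1, C2, C6) meet the condition.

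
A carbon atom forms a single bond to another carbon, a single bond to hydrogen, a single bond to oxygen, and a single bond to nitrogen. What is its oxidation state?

Bonds to more-electronegative neighbours contribute +1 each, bonds to H or metals contribute −1 each, and C–C bonds contribute 0.
The carbon has one bond to C (0), one bond to O (+1), one bond to H (-1), one bond to N (+1).
Oxidation state = 0 + 1 − 1 + 1 = +1.

+1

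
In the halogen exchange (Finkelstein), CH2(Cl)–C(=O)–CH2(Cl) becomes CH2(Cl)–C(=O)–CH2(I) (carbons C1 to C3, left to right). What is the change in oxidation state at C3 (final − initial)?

0

Before: C3 has 1 bond to C, 2 bonds to H, 1 bond to Cl → oxidation state -1.
After: C3 has 1 bond to C, 2 bonds to H, 1 bond to I → oxidation state -1.
Δ = -1 − (-1) = 0, so no net redox change at C3.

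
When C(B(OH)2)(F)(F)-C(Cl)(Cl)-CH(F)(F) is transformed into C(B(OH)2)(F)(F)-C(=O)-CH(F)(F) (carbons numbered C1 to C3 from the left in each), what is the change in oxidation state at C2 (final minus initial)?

Before: C2 has 2 bonds to C, 2 bonds to Cl → oxidation state +2.
After: C2 has 2 bonds to C, 2 bonds to O → oxidation state +2.
Δ = +2 − (+2) = 0, so no net redox change at C2.

0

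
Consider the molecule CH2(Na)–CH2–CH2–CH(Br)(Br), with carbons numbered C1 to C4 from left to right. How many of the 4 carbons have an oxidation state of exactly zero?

Tallying each carbon's bonds:
C1: 1C, 2H, 1Na → 0 − 2 − 1 = -3
C2: 2C, 2H → 0 − 2 = -2
C3: 2C, 2H → 0 − 2 = -2
C4: 1C, 1H, 2Br → 0 − 1 + 2 = +1
0 carbons meet the condition.

0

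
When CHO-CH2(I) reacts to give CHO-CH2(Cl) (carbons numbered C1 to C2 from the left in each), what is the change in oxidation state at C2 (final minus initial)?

0

Before: C2 has 1 bond to C, 2 bonds to H, 1 bond to I → oxidation state -1.
After: C2 has 1 bond to C, 2 bonds to H, 1 bond to Cl → oxidation state -1.
Δ = -1 − (-1) = 0, so no net redox change at C2.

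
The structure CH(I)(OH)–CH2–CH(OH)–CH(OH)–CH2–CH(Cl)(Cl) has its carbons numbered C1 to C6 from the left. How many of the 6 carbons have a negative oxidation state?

2

Each bond to a more electronegative atom (O, N, halogen) counts +1, each bond to a less electronegative atom (H, metal, B, Si) counts −1, and each C–C bond counts 0. Tallying each carbon:
C1: 1C, 1H, 1O, 1I → 0 − 1 + 1 + 1 = +1
C2: 2C, 2H → 0 − 2 = -2
C3: 2C, 1H, 1O → 0 − 1 + 1 = 0
C4: 2C, 1H, 1O → 0 − 1 + 1 = 0
C5: 2C, 2H → 0 − 2 = -2
C6: 1C, 1H, 2Cl → 0 − 1 + 2 = +1
2 carbons (C2, C5) meet the condition.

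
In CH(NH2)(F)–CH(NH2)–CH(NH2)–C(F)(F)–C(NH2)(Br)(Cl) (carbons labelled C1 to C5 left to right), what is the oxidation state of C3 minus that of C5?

-3

C3: 2C, 1H, 1N → 0 − 1 + 1 = 0
C5: 1C, 1N, 1Cl, 1Br → 0 + 1 + 1 + 1 = +3
Difference: 0 − (+3) = -3.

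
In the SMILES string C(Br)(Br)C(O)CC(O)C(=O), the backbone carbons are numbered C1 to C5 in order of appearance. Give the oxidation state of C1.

+1

Each bond to a more electronegative atom (O, N, halogen) counts +1, each bond to a less electronegative atom (H, metal, B, Si) counts −1, and each C–C bond counts 0.
C1 has one bond to C (0), one bond to Br (+1), one bond to Br (+1), one bond to H (-1).
Oxidation state = 0 + 1 + 1 − 1 = +1.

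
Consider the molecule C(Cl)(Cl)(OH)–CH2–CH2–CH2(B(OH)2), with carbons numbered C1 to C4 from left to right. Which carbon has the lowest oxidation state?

Tallying each carbon's bonds:
C1: 1C, 1O, 2Cl → 0 + 1 + 2 = +3
C2: 2C, 2H → 0 − 2 = -2
C3: 2C, 2H → 0 − 2 = -2
C4: 1C, 2H, 1B → 0 − 2 − 1 = -3
The most reduced carbon is C4 at -3.

C4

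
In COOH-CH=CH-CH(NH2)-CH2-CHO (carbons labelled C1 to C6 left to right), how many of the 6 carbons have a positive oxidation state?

2

Bonds to more-electronegative neighbours contribute +1 each, bonds to H or metals contribute −1 each, and C–C bonds contribute 0. Tallying each carbon:
C1: 1C, 3O → 0 + 3 = +3
C2: 3C, 1H → 0 − 1 = -1
C3: 3C, 1H → 0 − 1 = -1
C4: 2C, 1H, 1N → 0 − 1 + 1 = 0
C5: 2C, 2H → 0 − 2 = -2
C6: 1C, 1H, 2O → 0 − 1 + 2 = +1
2 carbons (C1, C6) meet the condition.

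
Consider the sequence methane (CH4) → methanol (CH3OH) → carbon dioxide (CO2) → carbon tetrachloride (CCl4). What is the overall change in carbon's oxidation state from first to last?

+8

Carbon oxidation states along the series — methane: -4, methanol: -2, carbon dioxide: +4, carbon tetrachloride: +4.
Net change = +4 − (-4) = +8.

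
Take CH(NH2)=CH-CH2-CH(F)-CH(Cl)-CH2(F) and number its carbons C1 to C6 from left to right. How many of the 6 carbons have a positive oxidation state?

0

Tallying each carbon's bonds:
C1: 2C, 1H, 1N → 0 − 1 + 1 = 0
C2: 3C, 1H → 0 − 1 = -1
C3: 2C, 2H → 0 − 2 = -2
C4: 2C, 1H, 1F → 0 − 1 + 1 = 0
C5: 2C, 1H, 1Cl → 0 − 1 + 1 = 0
C6: 1C, 2H, 1F → 0 − 2 + 1 = -1
0 carbons meet the condition.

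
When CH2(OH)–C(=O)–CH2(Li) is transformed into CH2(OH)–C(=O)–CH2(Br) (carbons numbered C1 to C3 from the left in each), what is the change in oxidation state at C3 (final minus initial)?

+2

Before: C3 has 1 bond to C, 2 bonds to H, 1 bond to Li → oxidation state -3.
After: C3 has 1 bond to C, 2 bonds to H, 1 bond to Br → oxidation state -1.
Δ = -1 − (-3) = +2, so this is an oxidation at C3.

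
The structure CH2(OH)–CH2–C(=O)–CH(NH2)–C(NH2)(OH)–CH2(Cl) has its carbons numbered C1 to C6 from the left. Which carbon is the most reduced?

Assign +1 per bond to O/N/halogen, −1 per bond to H or an electropositive element, and 0 per bond to carbon. Tallying each carbon:
C1: 1C, 2H, 1O → 0 − 2 + 1 = -1
C2: 2C, 2H → 0 − 2 = -2
C3: 2C, 2O → 0 + 2 = +2
C4: 2C, 1H, 1N → 0 − 1 + 1 = 0
C5: 2C, 1O, 1N → 0 + 1 + 1 = +2
C6: 1C, 2H, 1Cl → 0 − 2 + 1 = -1
The most reduced carbon is C2 at -2.

C2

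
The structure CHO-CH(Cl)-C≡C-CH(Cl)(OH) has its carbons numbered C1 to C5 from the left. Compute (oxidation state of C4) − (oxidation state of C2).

C4: 4C → 0 = 0
C2: 2C, 1H, 1Cl → 0 − 1 + 1 = 0
Difference: 0 − (0) = 0.

0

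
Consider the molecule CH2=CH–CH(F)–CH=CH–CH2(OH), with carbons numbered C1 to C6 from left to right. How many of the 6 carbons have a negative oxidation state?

Bonds to more-electronegative neighbours contribute +1 each, bonds to H or metals contribute −1 each, and C–C bonds contribute 0. Tallying each carbon:
C1: 2C, 2H → 0 − 2 = -2
C2: 3C, 1H → 0 − 1 = -1
C3: 2C, 1H, 1F → 0 − 1 + 1 = 0
C4: 3C, 1H → 0 − 1 = -1
C5: 3C, 1H → 0 − 1 = -1
C6: 1C, 2H, 1O → 0 − 2 + 1 = -1
5 carbons (C1, C2, C4, C5, C6) meet the condition.

5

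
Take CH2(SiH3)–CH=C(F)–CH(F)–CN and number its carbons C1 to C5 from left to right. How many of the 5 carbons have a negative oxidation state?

Bonds to more-electronegative neighbours contribute +1 each, bonds to H or metals contribute −1 each, and C–C bonds contribute 0. Tallying each carbon:
C1: 1C, 2H, 1Si → 0 − 2 − 1 = -3
C2: 3C, 1H → 0 − 1 = -1
C3: 3C, 1F → 0 + 1 = +1
C4: 2C, 1H, 1F → 0 − 1 + 1 = 0
C5: 1C, 3N → 0 + 3 = +3
2 carbons (C1, C2) meet the condition.

2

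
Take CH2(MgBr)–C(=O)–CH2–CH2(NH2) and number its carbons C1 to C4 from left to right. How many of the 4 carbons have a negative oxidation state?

Tallying each carbon's bonds:
C1: 1C, 2H, 1Mg → 0 − 2 − 1 = -3
C2: 2C, 2O → 0 + 2 = +2
C3: 2C, 2H → 0 − 2 = -2
C4: 1C, 2H, 1N → 0 − 2 + 1 = -1
3 carbons (C1, C3, C4) meet the condition.

3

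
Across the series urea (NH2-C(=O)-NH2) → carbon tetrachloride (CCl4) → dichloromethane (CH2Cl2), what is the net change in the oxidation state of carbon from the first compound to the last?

Carbon oxidation states along the series — urea: +4, carbon tetrachloride: +4, dichloromethane: 0.
Net change = 0 − (+4) = -4.

-4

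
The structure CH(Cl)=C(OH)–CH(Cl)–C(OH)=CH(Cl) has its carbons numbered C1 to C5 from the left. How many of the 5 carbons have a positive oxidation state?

Assign +1 per bond to O/N/halogen, −1 per bond to H or an electropositive element, and 0 per bond to carbon. Tallying each carbon:
C1: 2C, 1H, 1Cl → 0 − 1 + 1 = 0
C2: 3C, 1O → 0 + 1 = +1
C3: 2C, 1H, 1Cl → 0 − 1 + 1 = 0
C4: 3C, 1O → 0 + 1 = +1
C5: 2C, 1H, 1Cl → 0 − 1 + 1 = 0
2 carbons (C2, C4) meet the condition.

2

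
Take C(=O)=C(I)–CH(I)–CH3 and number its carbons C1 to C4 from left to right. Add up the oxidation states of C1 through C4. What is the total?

0

Tallying each carbon's bonds:
C1: 2C, 2O → 0 + 2 = +2
C2: 3C, 1I → 0 + 1 = +1
C3: 2C, 1H, 1I → 0 − 1 + 1 = 0
C4: 1C, 3H → 0 − 3 = -3
Sum = +2 + 1 + 0 − 3 = 0.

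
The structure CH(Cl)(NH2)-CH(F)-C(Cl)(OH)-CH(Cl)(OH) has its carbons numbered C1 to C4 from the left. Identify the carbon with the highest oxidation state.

Tallying each carbon's bonds:
C1: 1C, 1H, 1N, 1Cl → 0 − 1 + 1 + 1 = +1
C2: 2C, 1H, 1F → 0 − 1 + 1 = 0
C3: 2C, 1O, 1Cl → 0 + 1 + 1 = +2
C4: 1C, 1H, 1O, 1Cl → 0 − 1 + 1 + 1 = +1
The most oxidised carbon is C3 at +2.

C3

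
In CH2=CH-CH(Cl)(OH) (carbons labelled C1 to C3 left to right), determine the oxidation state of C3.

+1

Bonds to more-electronegative neighbours contribute +1 each, bonds to H or metals contribute −1 each, and C–C bonds contribute 0.
C3 has one bond to C (0), one bond to Cl (+1), one bond to O (+1), one bond to H (-1).
Oxidation state = 0 + 1 + 1 − 1 = +1.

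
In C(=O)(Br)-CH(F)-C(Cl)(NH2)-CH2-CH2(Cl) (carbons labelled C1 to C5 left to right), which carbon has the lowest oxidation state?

C4

Bonds to more-electronegative neighbours contribute +1 each, bonds to H or metals contribute −1 each, and C–C bonds contribute 0. Tallying each carbon:
C1: 1C, 2O, 1Br → 0 + 2 + 1 = +3
C2: 2C, 1H, 1F → 0 − 1 + 1 = 0
C3: 2C, 1N, 1Cl → 0 + 1 + 1 = +2
C4: 2C, 2H → 0 − 2 = -2
C5: 1C, 2H, 1Cl → 0 − 2 + 1 = -1
The most reduced carbon is C4 at -2.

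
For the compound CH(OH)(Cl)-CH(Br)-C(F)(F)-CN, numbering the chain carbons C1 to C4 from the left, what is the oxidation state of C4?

C4 has one bond to C (0), a triple bond to N (3×+1 = +3).
Oxidation state = 0 + 3 = +3.

+3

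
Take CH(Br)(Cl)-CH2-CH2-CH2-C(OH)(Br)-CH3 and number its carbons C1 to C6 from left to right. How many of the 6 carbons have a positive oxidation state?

2

Count +1 for every bond to an atom more electronegative than carbon and −1 for every bond to one less electronegative; C–C bonds are 0. Tallying each carbon:
C1: 1C, 1H, 1Cl, 1Br → 0 − 1 + 1 + 1 = +1
C2: 2C, 2H → 0 − 2 = -2
C3: 2C, 2H → 0 − 2 = -2
C4: 2C, 2H → 0 − 2 = -2
C5: 2C, 1O, 1Br → 0 + 1 + 1 = +2
C6: 1C, 3H → 0 − 3 = -3
2 carbons (C1, C5) meet the condition.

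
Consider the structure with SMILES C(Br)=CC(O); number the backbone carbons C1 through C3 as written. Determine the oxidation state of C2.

-1

C2 has a double bond to C (2×0 = 0), one bond to C (0), one bond to H (-1).
Oxidation state = 0 + 0 − 1 = -1.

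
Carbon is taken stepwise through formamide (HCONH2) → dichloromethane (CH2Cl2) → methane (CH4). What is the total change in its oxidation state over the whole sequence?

Carbon oxidation states along the series — formamide: +2, dichloromethane: 0, methane: -4.
Net change = -4 − (+2) = -6.

-6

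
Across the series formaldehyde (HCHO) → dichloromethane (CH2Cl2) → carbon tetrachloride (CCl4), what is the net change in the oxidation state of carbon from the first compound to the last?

Carbon oxidation states along the series — formaldehyde: 0, dichloromethane: 0, carbon tetrachloride: +4.
Net change = +4 − (0) = +4.

+4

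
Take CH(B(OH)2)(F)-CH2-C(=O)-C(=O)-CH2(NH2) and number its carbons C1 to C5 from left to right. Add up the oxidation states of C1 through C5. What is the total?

Each bond to a more electronegative atom (O, N, halogen) counts +1, each bond to a less electronegative atom (H, metal, B, Si) counts −1, and each C–C bond counts 0. Tallying each carbon:
C1: 1C, 1H, 1F, 1B → 0 − 1 + 1 − 1 = -1
C2: 2C, 2H → 0 − 2 = -2
C3: 2C, 2O → 0 + 2 = +2
C4: 2C, 2O → 0 + 2 = +2
C5: 1C, 2H, 1N → 0 − 2 + 1 = -1
Sum = -1 − 2 + 2 + 2 − 1 = 0.

0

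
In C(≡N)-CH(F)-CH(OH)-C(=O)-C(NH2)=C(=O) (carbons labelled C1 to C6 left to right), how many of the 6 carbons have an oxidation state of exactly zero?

2

Tallying each carbon's bonds:
C1: 1C, 3N → 0 + 3 = +3
C2: 2C, 1H, 1F → 0 − 1 + 1 = 0
C3: 2C, 1H, 1O → 0 − 1 + 1 = 0
C4: 2C, 2O → 0 + 2 = +2
C5: 3C, 1N → 0 + 1 = +1
C6: 2C, 2O → 0 + 2 = +2
2 carbons (C2, C3) meet the condition.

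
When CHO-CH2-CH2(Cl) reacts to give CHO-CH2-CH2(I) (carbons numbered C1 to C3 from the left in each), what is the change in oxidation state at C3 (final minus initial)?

Before: C3 has 1 bond to C, 2 bonds to H, 1 bond to Cl → oxidation state -1.
After: C3 has 1 bond to C, 2 bonds to H, 1 bond to I → oxidation state -1.
Δ = -1 − (-1) = 0, so no net redox change at C3.

0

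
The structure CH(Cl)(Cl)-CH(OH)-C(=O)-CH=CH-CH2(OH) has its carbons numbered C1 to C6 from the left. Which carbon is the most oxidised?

C3

Each bond to a more electronegative atom (O, N, halogen) counts +1, each bond to a less electronegative atom (H, metal, B, Si) counts −1, and each C–C bond counts 0. Tallying each carbon:
C1: 1C, 1H, 2Cl → 0 − 1 + 2 = +1
C2: 2C, 1H, 1O → 0 − 1 + 1 = 0
C3: 2C, 2O → 0 + 2 = +2
C4: 3C, 1H → 0 − 1 = -1
C5: 3C, 1H → 0 − 1 = -1
C6: 1C, 2H, 1O → 0 − 2 + 1 = -1
The most oxidised carbon is C3 at +2.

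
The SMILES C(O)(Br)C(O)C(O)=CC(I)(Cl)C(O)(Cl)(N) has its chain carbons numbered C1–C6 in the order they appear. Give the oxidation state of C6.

C6 has one bond to C (0), one bond to O (+1), one bond to Cl (+1), one bond to N (+1).
Oxidation state = 0 + 1 + 1 + 1 = +3.

+3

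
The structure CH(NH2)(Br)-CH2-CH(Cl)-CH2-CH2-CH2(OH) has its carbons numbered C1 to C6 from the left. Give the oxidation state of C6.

C6 has one bond to C (0), one bond to H (-1), one bond to H (-1), one bond to O (+1).
Oxidation state = 0 − 1 − 1 + 1 = -1.

-1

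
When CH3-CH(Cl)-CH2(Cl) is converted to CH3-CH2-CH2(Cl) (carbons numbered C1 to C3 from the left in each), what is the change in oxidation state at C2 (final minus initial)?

Before: C2 has 2 bonds to C, 1 bond to H, 1 bond to Cl → oxidation state 0.
After: C2 has 2 bonds to C, 2 bonds to H → oxidation state -2.
Δ = -2 − (0) = -2, so this is a reduction at C2.

-2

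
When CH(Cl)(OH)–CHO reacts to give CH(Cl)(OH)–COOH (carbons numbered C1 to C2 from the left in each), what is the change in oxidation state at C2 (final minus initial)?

Before: C2 has 1 bond to C, 1 bond to H, 2 bonds to O → oxidation state +1.
After: C2 has 1 bond to C, 3 bonds to O → oxidation state +3.
Δ = +3 − (+1) = +2, so this is an oxidation at C2.

+2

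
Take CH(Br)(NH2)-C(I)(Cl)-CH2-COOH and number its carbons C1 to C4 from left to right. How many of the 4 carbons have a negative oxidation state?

1

Tallying each carbon's bonds:
C1: 1C, 1H, 1N, 1Br → 0 − 1 + 1 + 1 = +1
C2: 2C, 1Cl, 1I → 0 + 1 + 1 = +2
C3: 2C, 2H → 0 − 2 = -2
C4: 1C, 3O → 0 + 3 = +3
1 carbon (C3) meets the condition.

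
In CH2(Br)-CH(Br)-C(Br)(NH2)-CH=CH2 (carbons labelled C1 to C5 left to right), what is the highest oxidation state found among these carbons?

+2

Tallying each carbon's bonds:
C1: 1C, 2H, 1Br → 0 − 2 + 1 = -1
C2: 2C, 1H, 1Br → 0 − 1 + 1 = 0
C3: 2C, 1N, 1Br → 0 + 1 + 1 = +2
C4: 3C, 1H → 0 − 1 = -1
C5: 2C, 2H → 0 − 2 = -2
The highest value is +2.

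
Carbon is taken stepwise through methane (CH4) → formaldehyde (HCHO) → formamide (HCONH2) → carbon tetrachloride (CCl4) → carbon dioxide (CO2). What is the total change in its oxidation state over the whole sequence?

+8

Carbon oxidation states along the series — methane: -4, formaldehyde: 0, formamide: +2, carbon tetrachloride: +4, carbon dioxide: +4.
Net change = +4 − (-4) = +8.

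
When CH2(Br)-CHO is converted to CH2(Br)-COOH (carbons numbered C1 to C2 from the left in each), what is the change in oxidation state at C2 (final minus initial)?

Before: C2 has 1 bond to C, 1 bond to H, 2 bonds to O → oxidation state +1.
After: C2 has 1 bond to C, 3 bonds to O → oxidation state +3.
Δ = +3 − (+1) = +2, so this is an oxidation at C2.

+2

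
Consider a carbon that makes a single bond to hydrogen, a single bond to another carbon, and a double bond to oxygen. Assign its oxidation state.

The carbon has one bond to C (0), one bond to H (-1), a double bond to O (2×+1 = +2).
Oxidation state = 0 − 1 + 2 = +1.

+1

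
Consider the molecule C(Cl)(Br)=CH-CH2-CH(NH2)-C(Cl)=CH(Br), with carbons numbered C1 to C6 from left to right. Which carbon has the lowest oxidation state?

C3

Each bond to a more electronegative atom (O, N, halogen) counts +1, each bond to a less electronegative atom (H, metal, B, Si) counts −1, and each C–C bond counts 0. Tallying each carbon:
C1: 2C, 1Cl, 1Br → 0 + 1 + 1 = +2
C2: 3C, 1H → 0 − 1 = -1
C3: 2C, 2H → 0 − 2 = -2
C4: 2C, 1H, 1N → 0 − 1 + 1 = 0
C5: 3C, 1Cl → 0 + 1 = +1
C6: 2C, 1H, 1Br → 0 − 1 + 1 = 0
The most reduced carbon is C3 at -2.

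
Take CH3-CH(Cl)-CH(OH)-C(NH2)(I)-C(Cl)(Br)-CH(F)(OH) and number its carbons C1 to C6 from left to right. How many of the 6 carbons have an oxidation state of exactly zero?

2

Tallying each carbon's bonds:
C1: 1C, 3H → 0 − 3 = -3
C2: 2C, 1H, 1Cl → 0 − 1 + 1 = 0
C3: 2C, 1H, 1O → 0 − 1 + 1 = 0
C4: 2C, 1N, 1I → 0 + 1 + 1 = +2
C5: 2C, 1Cl, 1Br → 0 + 1 + 1 = +2
C6: 1C, 1H, 1O, 1F → 0 − 1 + 1 + 1 = +1
2 carbons (C2, C3) meet the condition.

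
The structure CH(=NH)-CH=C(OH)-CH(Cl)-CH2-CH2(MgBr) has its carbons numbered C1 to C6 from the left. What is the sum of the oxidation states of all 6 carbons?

-4

Tallying each carbon's bonds:
C1: 1C, 1H, 2N → 0 − 1 + 2 = +1
C2: 3C, 1H → 0 − 1 = -1
C3: 3C, 1O → 0 + 1 = +1
C4: 2C, 1H, 1Cl → 0 − 1 + 1 = 0
C5: 2C, 2H → 0 − 2 = -2
C6: 1C, 2H, 1Mg → 0 − 2 − 1 = -3
Sum = +1 − 1 + 1 + 0 − 2 − 3 = -4.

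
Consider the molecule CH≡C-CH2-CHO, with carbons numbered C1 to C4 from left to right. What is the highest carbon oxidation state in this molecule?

Tallying each carbon's bonds:
C1: 3C, 1H → 0 − 1 = -1
C2: 4C → 0 = 0
C3: 2C, 2H → 0 − 2 = -2
C4: 1C, 1H, 2O → 0 − 1 + 2 = +1
The highest value is +1.

+1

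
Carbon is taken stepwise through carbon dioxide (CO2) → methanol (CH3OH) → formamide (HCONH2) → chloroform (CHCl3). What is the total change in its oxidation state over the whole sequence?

-2

Carbon oxidation states along the series — carbon dioxide: +4, methanol: -2, formamide: +2, chloroform: +2.
Net change = +2 − (+4) = -2.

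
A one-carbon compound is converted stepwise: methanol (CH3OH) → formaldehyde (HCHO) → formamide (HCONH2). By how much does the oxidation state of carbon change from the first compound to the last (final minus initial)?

+4

Carbon oxidation states along the series — methanol: -2, formaldehyde: 0, formamide: +2.
Net change = +2 − (-2) = +4.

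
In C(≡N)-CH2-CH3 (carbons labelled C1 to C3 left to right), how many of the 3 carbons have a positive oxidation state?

1

Tallying each carbon's bonds:
C1: 1C, 3N → 0 + 3 = +3
C2: 2C, 2H → 0 − 2 = -2
C3: 1C, 3H → 0 − 3 = -3
1 carbon (C1) meets the condition.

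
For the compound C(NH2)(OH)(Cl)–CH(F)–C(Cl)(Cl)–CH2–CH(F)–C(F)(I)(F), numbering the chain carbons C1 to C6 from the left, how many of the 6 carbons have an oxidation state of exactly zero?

2

Each bond to a more electronegative atom (O, N, halogen) counts +1, each bond to a less electronegative atom (H, metal, B, Si) counts −1, and each C–C bond counts 0. Tallying each carbon:
C1: 1C, 1O, 1N, 1Cl → 0 + 1 + 1 + 1 = +3
C2: 2C, 1H, 1F → 0 − 1 + 1 = 0
C3: 2C, 2Cl → 0 + 2 = +2
C4: 2C, 2H → 0 − 2 = -2
C5: 2C, 1H, 1F → 0 − 1 + 1 = 0
C6: 1C, 2F, 1I → 0 + 2 + 1 = +3
2 carbons (C2, C5) meet the condition.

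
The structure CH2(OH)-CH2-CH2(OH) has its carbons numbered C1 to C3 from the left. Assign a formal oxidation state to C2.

Bonds to more-electronegative neighbours contribute +1 each, bonds to H or metals contribute −1 each, and C–C bonds contribute 0.
C2 has one bond to C (0), one bond to C (0), one bond to H (-1), one bond to H (-1).
Oxidation state = 0 + 0 − 1 − 1 = -2.

-2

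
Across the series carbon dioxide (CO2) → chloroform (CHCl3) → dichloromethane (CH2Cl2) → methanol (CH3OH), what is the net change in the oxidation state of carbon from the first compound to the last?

-6

Carbon oxidation states along the series — carbon dioxide: +4, chloroform: +2, dichloromethane: 0, methanol: -2.
Net change = -2 − (+4) = -6.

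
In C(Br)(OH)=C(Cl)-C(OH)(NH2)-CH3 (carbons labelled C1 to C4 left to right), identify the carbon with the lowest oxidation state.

Bonds to more-electronegative neighbours contribute +1 each, bonds to H or metals contribute −1 each, and C–C bonds contribute 0. Tallying each carbon:
C1: 2C, 1O, 1Br → 0 + 1 + 1 = +2
C2: 3C, 1Cl → 0 + 1 = +1
C3: 2C, 1O, 1N → 0 + 1 + 1 = +2
C4: 1C, 3H → 0 − 3 = -3
The most reduced carbon is C4 at -3.

C4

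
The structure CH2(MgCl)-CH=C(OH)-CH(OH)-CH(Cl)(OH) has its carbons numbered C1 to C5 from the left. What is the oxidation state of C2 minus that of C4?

C2: 3C, 1H → 0 − 1 = -1
C4: 2C, 1H, 1O → 0 − 1 + 1 = 0
Difference: -1 − (0) = -1.

-1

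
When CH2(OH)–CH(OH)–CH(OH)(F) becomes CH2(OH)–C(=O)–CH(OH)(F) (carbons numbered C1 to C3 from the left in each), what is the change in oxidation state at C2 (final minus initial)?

+2

Before: C2 has 2 bonds to C, 1 bond to H, 1 bond to O → oxidation state 0.
After: C2 has 2 bonds to C, 2 bonds to O → oxidation state +2.
Δ = +2 − (0) = +2, so this is an oxidation at C2.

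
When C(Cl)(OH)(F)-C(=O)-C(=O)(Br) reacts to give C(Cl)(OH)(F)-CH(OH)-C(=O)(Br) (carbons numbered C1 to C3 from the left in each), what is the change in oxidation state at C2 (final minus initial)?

Before: C2 has 2 bonds to C, 2 bonds to O → oxidation state +2.
After: C2 has 2 bonds to C, 1 bond to H, 1 bond to O → oxidation state 0.
Δ = 0 − (+2) = -2, so this is a reduction at C2.

-2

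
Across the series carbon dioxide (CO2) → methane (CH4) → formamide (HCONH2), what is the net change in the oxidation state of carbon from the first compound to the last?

Carbon oxidation states along the series — carbon dioxide: +4, methane: -4, formamide: +2.
Net change = +2 − (+4) = -2.

-2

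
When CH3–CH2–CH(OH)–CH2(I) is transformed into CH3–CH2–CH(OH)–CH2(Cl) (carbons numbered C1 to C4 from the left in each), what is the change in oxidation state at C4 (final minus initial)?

0

Before: C4 has 1 bond to C, 2 bonds to H, 1 bond to I → oxidation state -1.
After: C4 has 1 bond to C, 2 bonds to H, 1 bond to Cl → oxidation state -1.
Δ = -1 − (-1) = 0, so no net redox change at C4.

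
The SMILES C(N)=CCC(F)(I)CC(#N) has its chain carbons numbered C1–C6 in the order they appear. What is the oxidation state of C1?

Bonds to more-electronegative neighbours contribute +1 each, bonds to H or metals contribute −1 each, and C–C bonds contribute 0.
C1 has a double bond to C (2×0 = 0), one bond to N (+1), one bond to H (-1).
Oxidation state = 0 + 1 − 1 = 0.

0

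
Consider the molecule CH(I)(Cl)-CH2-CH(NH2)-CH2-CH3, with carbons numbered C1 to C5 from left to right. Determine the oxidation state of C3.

C3 has one bond to C (0), one bond to C (0), one bond to N (+1), one bond to H (-1).
Oxidation state = 0 + 0 + 1 − 1 = 0.

0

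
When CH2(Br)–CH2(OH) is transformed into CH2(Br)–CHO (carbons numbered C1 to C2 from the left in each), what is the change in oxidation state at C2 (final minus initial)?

+2

Before: C2 has 1 bond to C, 2 bonds to H, 1 bond to O → oxidation state -1.
After: C2 has 1 bond to C, 1 bond to H, 2 bonds to O → oxidation state +1.
Δ = +1 − (-1) = +2, so this is an oxidation at C2.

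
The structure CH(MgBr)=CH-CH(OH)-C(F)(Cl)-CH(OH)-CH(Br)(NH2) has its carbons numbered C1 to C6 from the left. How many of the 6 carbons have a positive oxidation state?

Tallying each carbon's bonds:
C1: 2C, 1H, 1Mg → 0 − 1 − 1 = -2
C2: 3C, 1H → 0 − 1 = -1
C3: 2C, 1H, 1O → 0 − 1 + 1 = 0
C4: 2C, 1F, 1Cl → 0 + 1 + 1 = +2
C5: 2C, 1H, 1O → 0 − 1 + 1 = 0
C6: 1C, 1H, 1N, 1Br → 0 − 1 + 1 + 1 = +1
2 carbons (C4, C6) meet the condition.

2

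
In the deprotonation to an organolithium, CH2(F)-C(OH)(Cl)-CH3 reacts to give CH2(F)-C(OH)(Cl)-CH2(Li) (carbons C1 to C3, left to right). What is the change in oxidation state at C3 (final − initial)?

Before: C3 has 1 bond to C, 3 bonds to H → oxidation state -3.
After: C3 has 1 bond to C, 2 bonds to H, 1 bond to Li → oxidation state -3.
Δ = -3 − (-3) = 0, so no net redox change at C3.

0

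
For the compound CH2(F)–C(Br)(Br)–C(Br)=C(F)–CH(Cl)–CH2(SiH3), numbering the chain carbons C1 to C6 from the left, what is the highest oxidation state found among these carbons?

Tallying each carbon's bonds:
C1: 1C, 2H, 1F → 0 − 2 + 1 = -1
C2: 2C, 2Br → 0 + 2 = +2
C3: 3C, 1Br → 0 + 1 = +1
C4: 3C, 1F → 0 + 1 = +1
C5: 2C, 1H, 1Cl → 0 − 1 + 1 = 0
C6: 1C, 2H, 1Si → 0 − 2 − 1 = -3
The highest value is +2.

+2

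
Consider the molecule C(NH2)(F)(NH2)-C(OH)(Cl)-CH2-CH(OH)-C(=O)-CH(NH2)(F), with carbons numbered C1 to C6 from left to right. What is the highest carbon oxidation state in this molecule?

Tallying each carbon's bonds:
C1: 1C, 2N, 1F → 0 + 2 + 1 = +3
C2: 2C, 1O, 1Cl → 0 + 1 + 1 = +2
C3: 2C, 2H → 0 − 2 = -2
C4: 2C, 1H, 1O → 0 − 1 + 1 = 0
C5: 2C, 2O → 0 + 2 = +2
C6: 1C, 1H, 1N, 1F → 0 − 1 + 1 + 1 = +1
The highest value is +3.

+3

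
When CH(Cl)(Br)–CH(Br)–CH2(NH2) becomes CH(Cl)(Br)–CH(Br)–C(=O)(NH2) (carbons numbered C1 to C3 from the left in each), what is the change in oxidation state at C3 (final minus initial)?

+4

Before: C3 has 1 bond to C, 2 bonds to H, 1 bond to N → oxidation state -1.
After: C3 has 1 bond to C, 2 bonds to O, 1 bond to N → oxidation state +3.
Δ = +3 − (-1) = +4, so this is an oxidation at C3.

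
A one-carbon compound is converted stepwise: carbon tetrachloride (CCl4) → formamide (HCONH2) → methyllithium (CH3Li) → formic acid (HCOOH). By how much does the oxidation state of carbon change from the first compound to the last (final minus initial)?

-2

Carbon oxidation states along the series — carbon tetrachloride: +4, formamide: +2, methyllithium: -4, formic acid: +2.
Net change = +2 − (+4) = -2.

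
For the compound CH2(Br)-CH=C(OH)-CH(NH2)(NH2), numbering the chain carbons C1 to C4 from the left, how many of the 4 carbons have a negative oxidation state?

Assign +1 per bond to O/N/halogen, −1 per bond to H or an electropositive element, and 0 per bond to carbon. Tallying each carbon:
C1: 1C, 2H, 1Br → 0 − 2 + 1 = -1
C2: 3C, 1H → 0 − 1 = -1
C3: 3C, 1O → 0 + 1 = +1
C4: 1C, 1H, 2N → 0 − 1 + 2 = +1
2 carbons (C1, C2) meet the condition.

2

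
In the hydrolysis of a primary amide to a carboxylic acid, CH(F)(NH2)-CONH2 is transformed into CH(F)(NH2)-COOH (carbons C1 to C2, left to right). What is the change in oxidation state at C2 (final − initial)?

0

Before: C2 has 1 bond to C, 2 bonds to O, 1 bond to N → oxidation state +3.
After: C2 has 1 bond to C, 3 bonds to O → oxidation state +3.
Δ = +3 − (+3) = 0, so no net redox change at C2.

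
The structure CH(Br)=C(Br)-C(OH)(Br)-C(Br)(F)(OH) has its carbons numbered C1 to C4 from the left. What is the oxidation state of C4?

+3

Bonds to more-electronegative neighbours contribute +1 each, bonds to H or metals contribute −1 each, and C–C bonds contribute 0.
C4 has one bond to C (0), one bond to Br (+1), one bond to F (+1), one bond to O (+1).
Oxidation state = 0 + 1 + 1 + 1 = +3.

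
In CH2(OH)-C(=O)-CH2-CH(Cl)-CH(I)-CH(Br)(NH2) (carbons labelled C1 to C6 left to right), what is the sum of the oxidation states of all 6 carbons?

0

Tallying each carbon's bonds:
C1: 1C, 2H, 1O → 0 − 2 + 1 = -1
C2: 2C, 2O → 0 + 2 = +2
C3: 2C, 2H → 0 − 2 = -2
C4: 2C, 1H, 1Cl → 0 − 1 + 1 = 0
C5: 2C, 1H, 1I → 0 − 1 + 1 = 0
C6: 1C, 1H, 1N, 1Br → 0 − 1 + 1 + 1 = +1
Sum = -1 + 2 − 2 + 0 + 0 + 1 = 0.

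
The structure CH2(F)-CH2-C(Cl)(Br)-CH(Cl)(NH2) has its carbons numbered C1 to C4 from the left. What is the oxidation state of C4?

+1

Each bond to a more electronegative atom (O, N, halogen) counts +1, each bond to a less electronegative atom (H, metal, B, Si) counts −1, and each C–C bond counts 0.
C4 has one bond to C (0), one bond to Cl (+1), one bond to H (-1), one bond to N (+1).
Oxidation state = 0 + 1 − 1 + 1 = +1.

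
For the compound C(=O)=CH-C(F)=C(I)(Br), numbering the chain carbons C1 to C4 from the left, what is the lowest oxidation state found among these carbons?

Tallying each carbon's bonds:
C1: 2C, 2O → 0 + 2 = +2
C2: 3C, 1H → 0 − 1 = -1
C3: 3C, 1F → 0 + 1 = +1
C4: 2C, 1Br, 1I → 0 + 1 + 1 = +2
The lowest value is -1.

-1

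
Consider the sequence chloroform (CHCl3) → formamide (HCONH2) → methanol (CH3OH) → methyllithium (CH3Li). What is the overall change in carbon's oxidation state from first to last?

Carbon oxidation states along the series — chloroform: +2, formamide: +2, methanol: -2, methyllithium: -4.
Net change = -4 − (+2) = -6.

-6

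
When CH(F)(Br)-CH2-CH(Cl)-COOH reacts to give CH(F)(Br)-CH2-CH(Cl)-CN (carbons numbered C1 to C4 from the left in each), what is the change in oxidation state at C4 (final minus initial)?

Before: C4 has 1 bond to C, 3 bonds to O → oxidation state +3.
After: C4 has 1 bond to C, 3 bonds to N → oxidation state +3.
Δ = +3 − (+3) = 0, so no net redox change at C4.

0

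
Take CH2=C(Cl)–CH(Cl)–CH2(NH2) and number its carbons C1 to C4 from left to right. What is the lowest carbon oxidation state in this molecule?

Tallying each carbon's bonds:
C1: 2C, 2H → 0 − 2 = -2
C2: 3C, 1Cl → 0 + 1 = +1
C3: 2C, 1H, 1Cl → 0 − 1 + 1 = 0
C4: 1C, 2H, 1N → 0 − 2 + 1 = -1
The lowest value is -2.

-2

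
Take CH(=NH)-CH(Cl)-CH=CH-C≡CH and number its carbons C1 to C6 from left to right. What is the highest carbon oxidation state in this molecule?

+1

Assign +1 per bond to O/N/halogen, −1 per bond to H or an electropositive element, and 0 per bond to carbon. Tallying each carbon:
C1: 1C, 1H, 2N → 0 − 1 + 2 = +1
C2: 2C, 1H, 1Cl → 0 − 1 + 1 = 0
C3: 3C, 1H → 0 − 1 = -1
C4: 3C, 1H → 0 − 1 = -1
C5: 4C → 0 = 0
C6: 3C, 1H → 0 − 1 = -1
The highest value is +1.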